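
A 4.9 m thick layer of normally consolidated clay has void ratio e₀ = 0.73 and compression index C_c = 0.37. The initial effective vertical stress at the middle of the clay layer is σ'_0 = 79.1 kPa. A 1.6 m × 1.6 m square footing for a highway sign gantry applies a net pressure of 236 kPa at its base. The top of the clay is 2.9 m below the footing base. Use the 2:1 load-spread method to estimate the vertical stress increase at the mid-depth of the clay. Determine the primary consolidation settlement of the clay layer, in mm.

S_c ≈ 66.8 mm

Mid-depth of clay below the footing base: z = 2.9 + 4.9/2 = 5.35 m.
Stress increase at mid-clay by the 2:1 spreading method:
Δσ = qBL/((B+z)(L+z)) = 236×1.6×1.6/((1.6+5.35)(1.6+5.35)) = 12.508 kPa
Final effective stress: σ'_f = σ'_0 + Δσ = 79.1 + 12.508 = 91.608 kPa.
Normally consolidated clay, so the full stress increment lies on the virgin compression line:
S_c = C_c·H/(1+e₀)·log₁₀(σ'_f/σ'_0) = 0.37×4.9/(1+0.73)×log₁₀(91.608/79.1)
    = 1.048 × 0.063757 = 0.06682 m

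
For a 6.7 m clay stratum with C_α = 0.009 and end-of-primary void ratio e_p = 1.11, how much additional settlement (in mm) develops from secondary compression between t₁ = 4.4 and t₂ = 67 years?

Secondary compression: S_s = C_α·H/(1+e_p)·log₁₀(t₂/t₁)
S_s = 0.009×6.7/(1+1.11)×log₁₀(67/4.4)
    = 0.02858 × 1.183 = 0.0338 m

S_s ≈ 33.8 mm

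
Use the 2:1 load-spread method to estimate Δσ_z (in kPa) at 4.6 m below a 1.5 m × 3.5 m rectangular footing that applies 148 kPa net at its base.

By the 2:1 method the load spreads at 1 horizontal : 2 vertical, so at depth z the loaded area has grown by z in each plan dimension:
Δσ = qBL/((B+z)(L+z)) = 148×1.5×3.5/((1.5+4.6)(3.5+4.6)) = 15.726 kPa

Δσ_z ≈ 15.7 kPa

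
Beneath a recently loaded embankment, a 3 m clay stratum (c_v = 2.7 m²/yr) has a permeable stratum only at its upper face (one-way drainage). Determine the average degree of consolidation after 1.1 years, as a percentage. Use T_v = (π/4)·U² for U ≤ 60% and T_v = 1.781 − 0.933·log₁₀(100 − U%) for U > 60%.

Drainage path length: H_d = H = 3 m (single drainage).
T_v = c_v·t/H_d² = 2.7×1.1/3² = 0.33.
T_v = 0.33 corresponds to the U > 60% branch:
U = 1 − 10^((1.781 − T_v)/0.933)/100 = 0.6409

U ≈ 64.1 %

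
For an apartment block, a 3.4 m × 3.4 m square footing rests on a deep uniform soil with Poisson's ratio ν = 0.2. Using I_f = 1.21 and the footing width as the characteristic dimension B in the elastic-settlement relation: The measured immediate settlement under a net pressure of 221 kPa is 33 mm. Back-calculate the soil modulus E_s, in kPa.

E_s ≈ 26400 kPa

S_e = q·B·(1−ν²)/E_s · I_f  ⇒  E_s = q·B·(1−ν²)·I_f / S_e.
E_s = 221 × 3.4 × 0.96 × 1.21 / 0.033 = 26450 kPa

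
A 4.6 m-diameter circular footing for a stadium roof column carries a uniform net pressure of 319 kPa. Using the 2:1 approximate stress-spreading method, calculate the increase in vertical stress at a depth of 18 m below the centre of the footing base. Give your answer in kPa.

Δσ_z ≈ 13.2 kPa

By the 2:1 method the load spreads at 1 horizontal : 2 vertical, so at depth z the loaded area has grown by z in each plan dimension:
Δσ ≈ qD²/(D+z)² = 319×4.6²/(4.6+18)² = 13.216 kPa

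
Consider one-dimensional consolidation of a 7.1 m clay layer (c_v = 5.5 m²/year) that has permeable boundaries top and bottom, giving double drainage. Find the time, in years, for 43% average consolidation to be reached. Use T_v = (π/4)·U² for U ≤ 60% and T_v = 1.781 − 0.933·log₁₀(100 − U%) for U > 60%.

t ≈ 0.333 years

Drainage path length: H_d = H/2 = 3.55 m (double drainage).
U ≤ 60%: T_v = (π/4)·U² = (π/4)×0.43² = 0.14522.
t = T_v·H_d²/c_v = 0.14522×3.55²/5.5 = 0.3328 years.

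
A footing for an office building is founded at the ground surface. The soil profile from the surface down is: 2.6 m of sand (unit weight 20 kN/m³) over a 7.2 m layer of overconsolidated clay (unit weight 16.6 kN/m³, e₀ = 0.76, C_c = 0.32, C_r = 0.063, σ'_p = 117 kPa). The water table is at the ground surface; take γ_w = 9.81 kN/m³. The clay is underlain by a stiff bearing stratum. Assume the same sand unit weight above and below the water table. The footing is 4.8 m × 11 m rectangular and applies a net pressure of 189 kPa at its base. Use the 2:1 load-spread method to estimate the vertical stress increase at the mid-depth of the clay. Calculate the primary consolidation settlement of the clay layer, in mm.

S_c ≈ 79.5 mm

Mid-depth of clay below the ground surface: z = 2.6 + 7.2/2 = 6.2 m.
Total vertical stress at mid-clay: σ_v = 20×2.6 + 16.6×3.6 = 111.76 kPa.
Pore pressure: u = 9.81×(6.2 − 0) = 60.822 kPa.
Initial effective stress: σ'_0 = σ_v − u = 111.76 − 60.822 = 50.938 kPa.
Stress increase at mid-clay by the 2:1 spreading method:
Δσ = qBL/((B+z)(L+z)) = 189×4.8×11/((4.8+6.2)(11+6.2)) = 52.744 kPa
Final effective stress: σ'_f = 50.938 + 52.744 = 103.68 kPa.
σ'_f = 103.68 ≤ σ'_p = 117 kPa, so the clay remains overconsolidated and only the recompression index applies:
S_c = C_r·H/(1+e₀)·log₁₀(σ'_f/σ'_0) = 0.063×7.2/1.76×log₁₀(103.68/50.938)
    = 0.25773 × 0.30865 = 0.07955 m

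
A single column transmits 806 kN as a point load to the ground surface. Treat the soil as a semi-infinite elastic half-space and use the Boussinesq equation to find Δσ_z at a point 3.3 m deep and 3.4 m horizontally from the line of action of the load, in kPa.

Δσ_z ≈ 5.79 kPa

Boussinesq vertical stress below a point load on an elastic half-space:
Δσ_z = 3P/(2πz²) · [1 + (r/z)²]^(−5/2)
r/z = 3.4/3.3 = 1.0303; [1+(r/z)²]^(−5/2) = 0.16388.
Δσ_z = 3×806/(2π×3.3²) × 0.16388 = 35.339 × 0.16388 = 5.791 kPa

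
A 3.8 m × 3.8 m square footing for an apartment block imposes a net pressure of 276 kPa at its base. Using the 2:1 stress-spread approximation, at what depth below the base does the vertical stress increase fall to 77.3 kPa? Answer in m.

2:1 spreading — at depth z the loaded area has grown by z in each plan dimension:
qB²/(B+z)² = Δσ_z ⇒ z = B(√(q/Δσ_z) − 1) = 3.8×(√(276/77.3) − 1) = 3.38 m

z ≈ 3.38 m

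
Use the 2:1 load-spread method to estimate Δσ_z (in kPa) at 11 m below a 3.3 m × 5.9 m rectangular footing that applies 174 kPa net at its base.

By the 2:1 method the load spreads at 1 horizontal : 2 vertical, so at depth z the loaded area has grown by z in each plan dimension:
Δσ = qBL/((B+z)(L+z)) = 174×3.3×5.9/((3.3+11)(5.9+11)) = 14.018 kPa

Δσ_z ≈ 14 kPa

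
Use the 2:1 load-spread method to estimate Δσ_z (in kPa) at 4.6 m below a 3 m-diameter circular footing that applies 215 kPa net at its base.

Δσ_z ≈ 33.5 kPa

By the 2:1 method the load spreads at 1 horizontal : 2 vertical, so at depth z the loaded area has grown by z in each plan dimension:
Δσ ≈ qD²/(D+z)² = 215×3²/(3+4.6)² = 33.501 kPa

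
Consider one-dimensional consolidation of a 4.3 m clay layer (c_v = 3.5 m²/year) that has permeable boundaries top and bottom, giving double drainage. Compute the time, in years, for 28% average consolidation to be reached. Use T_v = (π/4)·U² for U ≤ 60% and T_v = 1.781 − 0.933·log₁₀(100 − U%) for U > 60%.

Drainage path length: H_d = H/2 = 2.15 m (double drainage).
U ≤ 60%: T_v = (π/4)·U² = (π/4)×0.28² = 0.061575.
t = T_v·H_d²/c_v = 0.061575×2.15²/3.5 = 0.08132 years.

t ≈ 0.0813 years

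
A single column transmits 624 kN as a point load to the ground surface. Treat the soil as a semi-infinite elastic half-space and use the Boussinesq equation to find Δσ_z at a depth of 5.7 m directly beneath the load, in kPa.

Boussinesq vertical stress below a point load on an elastic half-space:
Δσ_z = 3P/(2πz²) · [1 + (r/z)²]^(−5/2)
r/z = 0/5.7 = 0; [1+(r/z)²]^(−5/2) = 1.
Δσ_z = 3×624/(2π×5.7²) × 1 = 9.1701 × 1 = 9.17 kPa

Δσ_z ≈ 9.17 kPa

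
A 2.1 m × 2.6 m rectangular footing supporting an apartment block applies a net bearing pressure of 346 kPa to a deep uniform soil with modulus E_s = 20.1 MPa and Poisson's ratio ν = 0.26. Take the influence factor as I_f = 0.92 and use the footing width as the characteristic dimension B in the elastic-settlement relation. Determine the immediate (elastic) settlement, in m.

Immediate (elastic) settlement: S_e = q·B·(1−ν²)/E_s · I_f.
E_s = 20.1 MPa = 20100 kPa.
S_e = 346 × 2.1 × (1 − 0.26²) / 20100 × 0.92
    = 346 × 2.1 × 0.9324 / 20100 × 0.92
    = 0.03101 m

S_e ≈ 0.031 m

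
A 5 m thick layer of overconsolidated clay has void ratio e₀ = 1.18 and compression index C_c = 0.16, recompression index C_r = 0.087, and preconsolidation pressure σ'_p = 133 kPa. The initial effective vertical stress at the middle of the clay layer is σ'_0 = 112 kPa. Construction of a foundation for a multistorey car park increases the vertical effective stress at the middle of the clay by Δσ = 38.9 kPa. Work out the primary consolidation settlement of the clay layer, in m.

S_c ≈ 0.035 m

Final effective stress: σ'_f = 112 + 38.9 = 150.9 kPa.
σ'_f = 150.9 > σ'_p = 133 kPa, so the stress path crosses the preconsolidation pressure — recompression up to σ'_p, then virgin compression beyond:
S_c = H/(1+e₀)·[C_r·log₁₀(σ'_p/σ'_0) + C_c·log₁₀(σ'_f/σ'_p)]
    = 5/2.18 × [0.087×log₁₀(133/112) + 0.16×log₁₀(150.9/133)]
    = 2.2936 × [0.0064931 + 0.008774] = 0.03502 m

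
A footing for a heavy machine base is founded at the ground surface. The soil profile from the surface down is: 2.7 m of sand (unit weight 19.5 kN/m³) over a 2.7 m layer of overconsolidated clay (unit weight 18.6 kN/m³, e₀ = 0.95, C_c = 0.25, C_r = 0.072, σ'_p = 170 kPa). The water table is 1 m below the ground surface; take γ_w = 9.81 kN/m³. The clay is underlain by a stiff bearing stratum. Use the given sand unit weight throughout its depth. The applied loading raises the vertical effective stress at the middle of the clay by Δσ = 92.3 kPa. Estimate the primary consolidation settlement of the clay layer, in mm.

Mid-depth of clay below the ground surface: z = 2.7 + 2.7/2 = 4.05 m.
Total vertical stress at mid-clay: σ_v = 19.5×2.7 + 18.6×1.35 = 77.76 kPa.
Pore pressure: u = 9.81×(4.05 − 1) = 29.921 kPa.
Initial effective stress: σ'_0 = σ_v − u = 77.76 − 29.921 = 47.839 kPa.
Final effective stress: σ'_f = 47.839 + 92.3 = 140.14 kPa.
σ'_f = 140.14 ≤ σ'_p = 170 kPa, so the clay remains overconsolidated and only the recompression index applies:
S_c = C_r·H/(1+e₀)·log₁₀(σ'_f/σ'_0) = 0.072×2.7/1.95×log₁₀(140.14/47.839)
    = 0.099691 × 0.46678 = 0.04653 m

S_c ≈ 46.5 mm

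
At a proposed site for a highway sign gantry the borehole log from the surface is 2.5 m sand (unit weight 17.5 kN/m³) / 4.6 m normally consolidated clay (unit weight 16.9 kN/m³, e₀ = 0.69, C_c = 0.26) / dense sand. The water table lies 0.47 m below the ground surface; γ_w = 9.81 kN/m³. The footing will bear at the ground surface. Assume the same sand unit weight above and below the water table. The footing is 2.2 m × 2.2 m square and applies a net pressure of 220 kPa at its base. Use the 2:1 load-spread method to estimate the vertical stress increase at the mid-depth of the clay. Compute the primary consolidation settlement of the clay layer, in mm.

S_c ≈ 133 mm

Mid-depth of clay below the ground surface: z = 2.5 + 4.6/2 = 4.8 m.
Total vertical stress at mid-clay: σ_v = 17.5×2.5 + 16.9×2.3 = 82.62 kPa.
Pore pressure: u = 9.81×(4.8 − 0.47) = 42.477 kPa.
Initial effective stress: σ'_0 = σ_v − u = 82.62 − 42.477 = 40.143 kPa.
Stress increase at mid-clay by the 2:1 spreading method:
Δσ = qBL/((B+z)(L+z)) = 220×2.2×2.2/((2.2+4.8)(2.2+4.8)) = 21.731 kPa
Final effective stress: σ'_f = σ'_0 + Δσ = 40.143 + 21.731 = 61.874 kPa.
Normally consolidated clay, so the full stress increment lies on the virgin compression line:
S_c = C_c·H/(1+e₀)·log₁₀(σ'_f/σ'_0) = 0.26×4.6/(1+0.69)×log₁₀(61.874/40.143)
    = 0.70769 × 0.1879 = 0.133 m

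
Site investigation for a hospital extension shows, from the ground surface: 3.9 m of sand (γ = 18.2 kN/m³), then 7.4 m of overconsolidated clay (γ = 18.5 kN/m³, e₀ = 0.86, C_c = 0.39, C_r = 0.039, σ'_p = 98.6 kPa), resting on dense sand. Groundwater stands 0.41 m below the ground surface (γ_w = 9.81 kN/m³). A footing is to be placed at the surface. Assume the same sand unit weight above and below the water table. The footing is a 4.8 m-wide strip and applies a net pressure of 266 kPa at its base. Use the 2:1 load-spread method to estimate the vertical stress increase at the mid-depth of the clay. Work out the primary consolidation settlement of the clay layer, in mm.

S_c ≈ 399 mm

Mid-depth of clay below the ground surface: z = 3.9 + 7.4/2 = 7.6 m.
Total vertical stress at mid-clay: σ_v = 18.2×3.9 + 18.5×3.7 = 139.43 kPa.
Pore pressure: u = 9.81×(7.6 − 0.41) = 70.534 kPa.
Initial effective stress: σ'_0 = σ_v − u = 139.43 − 70.534 = 68.896 kPa.
Stress increase at mid-clay by the 2:1 spreading method:
Δσ = qB/(B+z) = 266×4.8/(4.8+7.6) = 102.97 kPa
Final effective stress: σ'_f = 68.896 + 102.97 = 171.87 kPa.
σ'_f = 171.87 > σ'_p = 98.6 kPa, so the stress path crosses the preconsolidation pressure — recompression up to σ'_p, then virgin compression beyond:
S_c = H/(1+e₀)·[C_r·log₁₀(σ'_p/σ'_0) + C_c·log₁₀(σ'_f/σ'_p)]
    = 7.4/1.86 × [0.039×log₁₀(98.6/68.896) + 0.39×log₁₀(171.87/98.6)]
    = 3.9785 × [0.0060716 + 0.094116] = 0.3986 m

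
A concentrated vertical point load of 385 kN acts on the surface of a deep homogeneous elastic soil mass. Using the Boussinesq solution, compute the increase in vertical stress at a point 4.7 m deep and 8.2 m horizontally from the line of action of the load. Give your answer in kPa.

Δσ_z ≈ 0.253 kPa

Boussinesq vertical stress below a point load on an elastic half-space:
Δσ_z = 3P/(2πz²) · [1 + (r/z)²]^(−5/2)
r/z = 8.2/4.7 = 1.7447; [1+(r/z)²]^(−5/2) = 0.030409.
Δσ_z = 3×385/(2π×4.7²) × 0.030409 = 8.3216 × 0.030409 = 0.2531 kPa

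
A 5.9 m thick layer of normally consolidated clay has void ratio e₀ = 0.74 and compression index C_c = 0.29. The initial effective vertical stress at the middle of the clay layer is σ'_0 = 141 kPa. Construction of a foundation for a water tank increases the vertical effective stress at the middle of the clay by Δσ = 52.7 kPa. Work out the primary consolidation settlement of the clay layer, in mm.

S_c ≈ 136 mm

Final effective stress: σ'_f = σ'_0 + Δσ = 141 + 52.7 = 193.7 kPa.
Normally consolidated clay, so the full stress increment lies on the virgin compression line:
S_c = C_c·H/(1+e₀)·log₁₀(σ'_f/σ'_0) = 0.29×5.9/(1+0.74)×log₁₀(193.7/141)
    = 0.98333 × 0.13791 = 0.1356 m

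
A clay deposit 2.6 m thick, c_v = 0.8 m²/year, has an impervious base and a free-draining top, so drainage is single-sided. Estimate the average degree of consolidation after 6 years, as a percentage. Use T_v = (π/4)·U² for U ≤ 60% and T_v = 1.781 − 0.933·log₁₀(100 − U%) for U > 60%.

U ≈ 85.9 %

Drainage path length: H_d = H = 2.6 m (single drainage).
T_v = c_v·t/H_d² = 0.8×6/2.6² = 0.71006.
T_v = 0.71006 corresponds to the U > 60% branch:
U = 1 − 10^((1.781 − T_v)/0.933)/100 = 0.8594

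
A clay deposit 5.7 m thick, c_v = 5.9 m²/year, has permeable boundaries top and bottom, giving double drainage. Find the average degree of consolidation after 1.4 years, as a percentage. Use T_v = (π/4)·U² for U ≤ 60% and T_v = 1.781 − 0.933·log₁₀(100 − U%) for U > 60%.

Drainage path length: H_d = H/2 = 2.85 m (double drainage).
T_v = c_v·t/H_d² = 5.9×1.4/2.85² = 1.0169.
T_v = 1.0169 corresponds to the U > 60% branch:
U = 1 − 10^((1.781 − T_v)/0.933)/100 = 0.9341

U ≈ 93.4 %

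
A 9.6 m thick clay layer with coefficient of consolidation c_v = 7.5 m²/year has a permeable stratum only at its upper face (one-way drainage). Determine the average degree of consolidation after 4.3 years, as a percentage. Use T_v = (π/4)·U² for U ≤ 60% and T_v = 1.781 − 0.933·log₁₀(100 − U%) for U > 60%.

Drainage path length: H_d = H = 9.6 m (single drainage).
T_v = c_v·t/H_d² = 7.5×4.3/9.6² = 0.34993.
T_v = 0.34993 corresponds to the U > 60% branch:
U = 1 − 10^((1.781 − T_v)/0.933)/100 = 0.6581

U ≈ 65.8 %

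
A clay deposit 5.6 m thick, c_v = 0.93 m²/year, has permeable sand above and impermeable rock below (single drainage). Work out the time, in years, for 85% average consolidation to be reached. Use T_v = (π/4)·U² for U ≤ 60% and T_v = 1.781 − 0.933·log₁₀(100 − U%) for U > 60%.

t ≈ 23.1 years

Drainage path length: H_d = H = 5.6 m (single drainage).
U > 60%: T_v = 1.781 − 0.933·log₁₀(100 − 85) = 0.68371.
t = T_v·H_d²/c_v = 0.68371×5.6²/0.93 = 23.05 years.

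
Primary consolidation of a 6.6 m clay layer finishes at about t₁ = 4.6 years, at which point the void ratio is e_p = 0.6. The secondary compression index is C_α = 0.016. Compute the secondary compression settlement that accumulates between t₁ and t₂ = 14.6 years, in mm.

Secondary compression: S_s = C_α·H/(1+e_p)·log₁₀(t₂/t₁)
S_s = 0.016×6.6/(1+0.6)×log₁₀(14.6/4.6)
    = 0.066 × 0.5016 = 0.03311 m

S_s ≈ 33.1 mm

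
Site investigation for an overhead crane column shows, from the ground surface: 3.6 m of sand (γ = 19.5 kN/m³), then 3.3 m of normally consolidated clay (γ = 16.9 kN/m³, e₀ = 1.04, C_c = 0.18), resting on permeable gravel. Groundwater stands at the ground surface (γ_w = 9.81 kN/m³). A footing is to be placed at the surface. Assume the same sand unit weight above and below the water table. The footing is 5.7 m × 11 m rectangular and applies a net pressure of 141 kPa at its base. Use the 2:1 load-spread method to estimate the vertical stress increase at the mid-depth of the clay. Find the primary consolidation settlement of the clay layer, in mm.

S_c ≈ 91.8 mm

Mid-depth of clay below the ground surface: z = 3.6 + 3.3/2 = 5.25 m.
Total vertical stress at mid-clay: σ_v = 19.5×3.6 + 16.9×1.65 = 98.085 kPa.
Pore pressure: u = 9.81×(5.25 − 0) = 51.503 kPa.
Initial effective stress: σ'_0 = σ_v − u = 98.085 − 51.503 = 46.582 kPa.
Stress increase at mid-clay by the 2:1 spreading method:
Δσ = qBL/((B+z)(L+z)) = 141×5.7×11/((5.7+5.25)(11+5.25)) = 49.684 kPa
Final effective stress: σ'_f = σ'_0 + Δσ = 46.582 + 49.684 = 96.266 kPa.
Normally consolidated clay, so the full stress increment lies on the virgin compression line:
S_c = C_c·H/(1+e₀)·log₁₀(σ'_f/σ'_0) = 0.18×3.3/(1+1.04)×log₁₀(96.266/46.582)
    = 0.29118 × 0.31525 = 0.09179 m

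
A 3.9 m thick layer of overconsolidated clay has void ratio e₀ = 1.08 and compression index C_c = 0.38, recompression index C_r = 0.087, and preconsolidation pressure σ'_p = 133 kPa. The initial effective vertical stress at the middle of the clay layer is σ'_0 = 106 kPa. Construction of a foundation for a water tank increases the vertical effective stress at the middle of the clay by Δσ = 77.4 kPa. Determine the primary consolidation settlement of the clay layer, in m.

Final effective stress: σ'_f = 106 + 77.4 = 183.4 kPa.
σ'_f = 183.4 > σ'_p = 133 kPa, so the stress path crosses the preconsolidation pressure — recompression up to σ'_p, then virgin compression beyond:
S_c = H/(1+e₀)·[C_r·log₁₀(σ'_p/σ'_0) + C_c·log₁₀(σ'_f/σ'_p)]
    = 3.9/2.08 × [0.087×log₁₀(133/106) + 0.38×log₁₀(183.4/133)]
    = 1.875 × [0.0085735 + 0.053028] = 0.1155 m

S_c ≈ 0.116 m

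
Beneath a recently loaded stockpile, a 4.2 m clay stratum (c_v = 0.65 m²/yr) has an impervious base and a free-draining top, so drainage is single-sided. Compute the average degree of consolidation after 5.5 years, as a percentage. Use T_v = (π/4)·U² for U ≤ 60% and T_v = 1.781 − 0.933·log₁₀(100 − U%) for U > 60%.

U ≈ 50.8 %

Drainage path length: H_d = H = 4.2 m (single drainage).
T_v = c_v·t/H_d² = 0.65×5.5/4.2² = 0.20266.
T_v = 0.20266 corresponds to the U ≤ 60% branch:
U = √(4T_v/π) = 0.508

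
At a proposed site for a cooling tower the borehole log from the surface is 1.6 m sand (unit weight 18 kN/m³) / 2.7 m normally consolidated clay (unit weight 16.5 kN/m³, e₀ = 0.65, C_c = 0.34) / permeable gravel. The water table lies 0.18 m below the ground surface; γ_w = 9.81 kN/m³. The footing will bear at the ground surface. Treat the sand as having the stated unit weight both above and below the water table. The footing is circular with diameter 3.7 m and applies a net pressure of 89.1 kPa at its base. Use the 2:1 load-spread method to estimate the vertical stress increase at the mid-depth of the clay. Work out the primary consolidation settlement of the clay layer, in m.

Mid-depth of clay below the ground surface: z = 1.6 + 2.7/2 = 2.95 m.
Total vertical stress at mid-clay: σ_v = 18×1.6 + 16.5×1.35 = 51.075 kPa.
Pore pressure: u = 9.81×(2.95 − 0.18) = 27.174 kPa.
Initial effective stress: σ'_0 = σ_v − u = 51.075 − 27.174 = 23.901 kPa.
Stress increase at mid-clay by the 2:1 spreading method:
Δσ ≈ qD²/(D+z)² = 89.1×3.7²/(3.7+2.95)² = 27.583 kPa
Final effective stress: σ'_f = σ'_0 + Δσ = 23.901 + 27.583 = 51.484 kPa.
Normally consolidated clay, so the full stress increment lies on the virgin compression line:
S_c = C_c·H/(1+e₀)·log₁₀(σ'_f/σ'_0) = 0.34×2.7/(1+0.65)×log₁₀(51.484/23.901)
    = 0.55636 × 0.33326 = 0.1854 m

S_c ≈ 0.185 m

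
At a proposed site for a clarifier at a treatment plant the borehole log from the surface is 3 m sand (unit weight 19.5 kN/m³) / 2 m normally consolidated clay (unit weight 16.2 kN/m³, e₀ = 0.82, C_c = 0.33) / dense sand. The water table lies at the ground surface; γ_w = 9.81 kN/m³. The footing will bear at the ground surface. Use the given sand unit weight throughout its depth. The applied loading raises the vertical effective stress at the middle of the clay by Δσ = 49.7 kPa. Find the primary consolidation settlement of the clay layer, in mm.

S_c ≈ 138 mm

Mid-depth of clay below the ground surface: z = 3 + 2/2 = 4 m.
Total vertical stress at mid-clay: σ_v = 19.5×3 + 16.2×1 = 74.7 kPa.
Pore pressure: u = 9.81×(4 − 0) = 39.24 kPa.
Initial effective stress: σ'_0 = σ_v − u = 74.7 − 39.24 = 35.46 kPa.
Final effective stress: σ'_f = σ'_0 + Δσ = 35.46 + 49.7 = 85.16 kPa.
Normally consolidated clay, so the full stress increment lies on the virgin compression line:
S_c = C_c·H/(1+e₀)·log₁₀(σ'_f/σ'_0) = 0.33×2/(1+0.82)×log₁₀(85.16/35.46)
    = 0.36264 × 0.3805 = 0.138 m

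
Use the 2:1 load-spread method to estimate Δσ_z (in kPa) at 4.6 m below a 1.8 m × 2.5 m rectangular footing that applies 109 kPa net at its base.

Δσ_z ≈ 10.8 kPa

By the 2:1 method the load spreads at 1 horizontal : 2 vertical, so at depth z the loaded area has grown by z in each plan dimension:
Δσ = qBL/((B+z)(L+z)) = 109×1.8×2.5/((1.8+4.6)(2.5+4.6)) = 10.794 kPa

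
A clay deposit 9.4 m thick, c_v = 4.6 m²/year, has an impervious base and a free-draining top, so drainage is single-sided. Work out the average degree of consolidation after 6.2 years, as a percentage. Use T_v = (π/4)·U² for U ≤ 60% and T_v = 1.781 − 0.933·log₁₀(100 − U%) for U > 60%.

U ≈ 63.4 %

Drainage path length: H_d = H = 9.4 m (single drainage).
T_v = c_v·t/H_d² = 4.6×6.2/9.4² = 0.32277.
T_v = 0.32277 corresponds to the U > 60% branch:
U = 1 − 10^((1.781 − T_v)/0.933)/100 = 0.6344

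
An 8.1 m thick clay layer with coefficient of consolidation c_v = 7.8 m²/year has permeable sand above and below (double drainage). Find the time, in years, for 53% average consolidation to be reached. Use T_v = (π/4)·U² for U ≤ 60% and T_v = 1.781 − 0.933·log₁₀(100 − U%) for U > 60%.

Drainage path length: H_d = H/2 = 4.05 m (double drainage).
U ≤ 60%: T_v = (π/4)·U² = (π/4)×0.53² = 0.22062.
t = T_v·H_d²/c_v = 0.22062×4.05²/7.8 = 0.4639 years.

t ≈ 0.464 years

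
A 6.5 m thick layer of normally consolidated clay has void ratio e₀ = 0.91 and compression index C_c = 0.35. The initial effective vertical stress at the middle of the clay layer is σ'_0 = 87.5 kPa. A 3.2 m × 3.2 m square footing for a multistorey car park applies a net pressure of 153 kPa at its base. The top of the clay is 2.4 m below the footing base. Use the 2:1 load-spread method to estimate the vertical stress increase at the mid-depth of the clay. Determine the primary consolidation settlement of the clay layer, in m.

Mid-depth of clay below the footing base: z = 2.4 + 6.5/2 = 5.65 m.
Stress increase at mid-clay by the 2:1 spreading method:
Δσ = qBL/((B+z)(L+z)) = 153×3.2×3.2/((3.2+5.65)(3.2+5.65)) = 20.003 kPa
Final effective stress: σ'_f = σ'_0 + Δσ = 87.5 + 20.003 = 107.5 kPa.
Normally consolidated clay, so the full stress increment lies on the virgin compression line:
S_c = C_c·H/(1+e₀)·log₁₀(σ'_f/σ'_0) = 0.35×6.5/(1+0.91)×log₁₀(107.5/87.5)
    = 1.1911 × 0.0894 = 0.1065 m

S_c ≈ 0.106 m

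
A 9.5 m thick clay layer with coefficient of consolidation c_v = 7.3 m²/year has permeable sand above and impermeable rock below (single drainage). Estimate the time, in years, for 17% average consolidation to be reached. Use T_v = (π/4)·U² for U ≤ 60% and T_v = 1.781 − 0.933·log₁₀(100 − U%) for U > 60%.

t ≈ 0.281 years

Drainage path length: H_d = H = 9.5 m (single drainage).
U ≤ 60%: T_v = (π/4)·U² = (π/4)×0.17² = 0.022698.
t = T_v·H_d²/c_v = 0.022698×9.5²/7.3 = 0.2806 years.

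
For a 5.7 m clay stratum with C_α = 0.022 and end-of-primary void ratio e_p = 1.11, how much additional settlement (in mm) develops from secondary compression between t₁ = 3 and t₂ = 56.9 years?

Secondary compression: S_s = C_α·H/(1+e_p)·log₁₀(t₂/t₁)
S_s = 0.022×5.7/(1+1.11)×log₁₀(56.9/3)
    = 0.05943 × 1.278 = 0.07595 m

S_s ≈ 76 mm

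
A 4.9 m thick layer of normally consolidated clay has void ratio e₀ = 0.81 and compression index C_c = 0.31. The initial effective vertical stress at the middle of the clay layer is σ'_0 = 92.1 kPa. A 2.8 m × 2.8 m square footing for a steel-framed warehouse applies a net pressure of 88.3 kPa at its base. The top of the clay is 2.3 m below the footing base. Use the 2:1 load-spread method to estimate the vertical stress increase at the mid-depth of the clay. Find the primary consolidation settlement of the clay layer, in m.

S_c ≈ 0.0451 m

Mid-depth of clay below the footing base: z = 2.3 + 4.9/2 = 4.75 m.
Stress increase at mid-clay by the 2:1 spreading method:
Δσ = qBL/((B+z)(L+z)) = 88.3×2.8×2.8/((2.8+4.75)(2.8+4.75)) = 12.145 kPa
Final effective stress: σ'_f = σ'_0 + Δσ = 92.1 + 12.145 = 104.24 kPa.
Normally consolidated clay, so the full stress increment lies on the virgin compression line:
S_c = C_c·H/(1+e₀)·log₁₀(σ'_f/σ'_0) = 0.31×4.9/(1+0.81)×log₁₀(104.24/92.1)
    = 0.83923 × 0.053775 = 0.04513 m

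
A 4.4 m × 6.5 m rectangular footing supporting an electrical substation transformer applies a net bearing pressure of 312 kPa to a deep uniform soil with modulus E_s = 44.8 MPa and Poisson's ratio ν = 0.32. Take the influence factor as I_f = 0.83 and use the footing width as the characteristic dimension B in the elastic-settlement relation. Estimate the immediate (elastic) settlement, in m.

S_e ≈ 0.0228 m

Immediate (elastic) settlement: S_e = q·B·(1−ν²)/E_s · I_f.
E_s = 44.8 MPa = 44800 kPa.
S_e = 312 × 4.4 × (1 − 0.32²) / 44800 × 0.83
    = 312 × 4.4 × 0.8976 / 44800 × 0.83
    = 0.02283 m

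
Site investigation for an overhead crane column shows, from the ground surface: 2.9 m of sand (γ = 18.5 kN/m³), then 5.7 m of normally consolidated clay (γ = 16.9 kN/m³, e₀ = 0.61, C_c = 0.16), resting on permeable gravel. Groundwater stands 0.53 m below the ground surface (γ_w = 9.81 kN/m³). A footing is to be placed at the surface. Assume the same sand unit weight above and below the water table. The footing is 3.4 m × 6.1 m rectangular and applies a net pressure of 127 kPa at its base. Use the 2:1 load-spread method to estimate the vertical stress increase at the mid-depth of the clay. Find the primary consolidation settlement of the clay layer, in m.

S_c ≈ 0.0965 m

Mid-depth of clay below the ground surface: z = 2.9 + 5.7/2 = 5.75 m.
Total vertical stress at mid-clay: σ_v = 18.5×2.9 + 16.9×2.85 = 101.81 kPa.
Pore pressure: u = 9.81×(5.75 − 0.53) = 51.208 kPa.
Initial effective stress: σ'_0 = σ_v − u = 101.81 − 51.208 = 50.602 kPa.
Stress increase at mid-clay by the 2:1 spreading method:
Δσ = qBL/((B+z)(L+z)) = 127×3.4×6.1/((3.4+5.75)(6.1+5.75)) = 24.293 kPa
Final effective stress: σ'_f = σ'_0 + Δσ = 50.602 + 24.293 = 74.895 kPa.
Normally consolidated clay, so the full stress increment lies on the virgin compression line:
S_c = C_c·H/(1+e₀)·log₁₀(σ'_f/σ'_0) = 0.16×5.7/(1+0.61)×log₁₀(74.895/50.602)
    = 0.56646 × 0.17029 = 0.09646 m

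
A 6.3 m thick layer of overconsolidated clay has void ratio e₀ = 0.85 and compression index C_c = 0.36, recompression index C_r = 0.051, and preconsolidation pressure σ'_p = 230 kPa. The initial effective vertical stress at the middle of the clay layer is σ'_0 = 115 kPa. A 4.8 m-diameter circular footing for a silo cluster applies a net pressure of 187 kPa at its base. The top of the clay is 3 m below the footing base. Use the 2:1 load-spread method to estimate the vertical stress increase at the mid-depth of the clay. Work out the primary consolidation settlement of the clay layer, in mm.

S_c ≈ 20.5 mm

Mid-depth of clay below the footing base: z = 3 + 6.3/2 = 6.15 m.
Stress increase at mid-clay by the 2:1 spreading method:
Δσ ≈ qD²/(D+z)² = 187×4.8²/(4.8+6.15)² = 35.933 kPa
Final effective stress: σ'_f = 115 + 35.933 = 150.93 kPa.
σ'_f = 150.93 ≤ σ'_p = 230 kPa, so the clay remains overconsolidated and only the recompression index applies:
S_c = C_r·H/(1+e₀)·log₁₀(σ'_f/σ'_0) = 0.051×6.3/1.85×log₁₀(150.93/115)
    = 0.17368 × 0.11808 = 0.02051 m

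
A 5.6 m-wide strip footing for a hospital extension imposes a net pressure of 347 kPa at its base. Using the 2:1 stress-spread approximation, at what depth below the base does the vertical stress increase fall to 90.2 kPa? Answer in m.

2:1 spreading — at depth z the loaded area has grown by z in each plan dimension:
qB/(B+z) = Δσ_z ⇒ z = qB/Δσ_z − B = 347×5.6/90.2 − 5.6 = 15.94 m

z ≈ 15.9 m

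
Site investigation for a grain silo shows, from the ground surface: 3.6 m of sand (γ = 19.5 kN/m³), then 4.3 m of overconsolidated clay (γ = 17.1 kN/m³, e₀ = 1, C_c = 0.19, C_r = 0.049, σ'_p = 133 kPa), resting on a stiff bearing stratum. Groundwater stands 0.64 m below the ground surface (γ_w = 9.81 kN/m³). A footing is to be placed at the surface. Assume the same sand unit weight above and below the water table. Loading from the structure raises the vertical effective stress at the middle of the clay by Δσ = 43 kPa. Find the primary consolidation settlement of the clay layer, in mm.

S_c ≈ 25.8 mm

Mid-depth of clay below the ground surface: z = 3.6 + 4.3/2 = 5.75 m.
Total vertical stress at mid-clay: σ_v = 19.5×3.6 + 17.1×2.15 = 106.97 kPa.
Pore pressure: u = 9.81×(5.75 − 0.64) = 50.129 kPa.
Initial effective stress: σ'_0 = σ_v − u = 106.97 − 50.129 = 56.841 kPa.
Final effective stress: σ'_f = 56.841 + 43 = 99.841 kPa.
σ'_f = 99.841 ≤ σ'_p = 133 kPa, so the clay remains overconsolidated and only the recompression index applies:
S_c = C_r·H/(1+e₀)·log₁₀(σ'_f/σ'_0) = 0.049×4.3/2×log₁₀(99.841/56.841)
    = 0.10535 × 0.24465 = 0.02577 m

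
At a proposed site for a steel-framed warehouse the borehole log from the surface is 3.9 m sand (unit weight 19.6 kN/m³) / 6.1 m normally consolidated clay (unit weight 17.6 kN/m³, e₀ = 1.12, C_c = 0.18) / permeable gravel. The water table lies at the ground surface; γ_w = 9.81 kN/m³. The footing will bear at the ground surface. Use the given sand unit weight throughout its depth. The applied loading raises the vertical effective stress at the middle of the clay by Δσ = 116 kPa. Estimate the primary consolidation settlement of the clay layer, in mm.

Mid-depth of clay below the ground surface: z = 3.9 + 6.1/2 = 6.95 m.
Total vertical stress at mid-clay: σ_v = 19.6×3.9 + 17.6×3.05 = 130.12 kPa.
Pore pressure: u = 9.81×(6.95 − 0) = 68.18 kPa.
Initial effective stress: σ'_0 = σ_v − u = 130.12 − 68.18 = 61.94 kPa.
Final effective stress: σ'_f = σ'_0 + Δσ = 61.94 + 116 = 177.94 kPa.
Normally consolidated clay, so the full stress increment lies on the virgin compression line:
S_c = C_c·H/(1+e₀)·log₁₀(σ'_f/σ'_0) = 0.18×6.1/(1+1.12)×log₁₀(177.94/61.94)
    = 0.51792 × 0.4583 = 0.2374 m

S_c ≈ 237 mm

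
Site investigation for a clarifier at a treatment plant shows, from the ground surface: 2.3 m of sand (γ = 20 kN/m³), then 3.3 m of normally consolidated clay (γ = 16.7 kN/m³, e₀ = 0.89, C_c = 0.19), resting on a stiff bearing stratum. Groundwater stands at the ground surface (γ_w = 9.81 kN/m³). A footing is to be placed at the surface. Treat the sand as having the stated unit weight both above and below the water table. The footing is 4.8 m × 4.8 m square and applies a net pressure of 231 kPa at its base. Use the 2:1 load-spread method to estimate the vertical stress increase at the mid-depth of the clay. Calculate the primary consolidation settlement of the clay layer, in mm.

Mid-depth of clay below the ground surface: z = 2.3 + 3.3/2 = 3.95 m.
Total vertical stress at mid-clay: σ_v = 20×2.3 + 16.7×1.65 = 73.555 kPa.
Pore pressure: u = 9.81×(3.95 − 0) = 38.75 kPa.
Initial effective stress: σ'_0 = σ_v − u = 73.555 − 38.75 = 34.805 kPa.
Stress increase at mid-clay by the 2:1 spreading method:
Δσ = qBL/((B+z)(L+z)) = 231×4.8×4.8/((4.8+3.95)(4.8+3.95)) = 69.515 kPa
Final effective stress: σ'_f = σ'_0 + Δσ = 34.805 + 69.515 = 104.32 kPa.
Normally consolidated clay, so the full stress increment lies on the virgin compression line:
S_c = C_c·H/(1+e₀)·log₁₀(σ'_f/σ'_0) = 0.19×3.3/(1+0.89)×log₁₀(104.32/34.805)
    = 0.33175 × 0.47673 = 0.1582 m

S_c ≈ 158 mm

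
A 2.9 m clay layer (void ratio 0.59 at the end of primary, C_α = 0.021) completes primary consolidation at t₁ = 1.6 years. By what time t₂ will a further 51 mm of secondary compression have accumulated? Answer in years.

t₂ ≈ 34.3 years

S_s = C_α·H/(1+e_p)·log₁₀(t₂/t₁) ⇒ log₁₀(t₂/t₁) = S_s·(1+e_p)/(C_α·H).
log₁₀(t₂/t₁) = 0.051 × (1+0.59) / (0.021×2.9) = 1.332
t₂ = t₁ × 10^1.332 = 1.6 × 21.45 = 34.33 years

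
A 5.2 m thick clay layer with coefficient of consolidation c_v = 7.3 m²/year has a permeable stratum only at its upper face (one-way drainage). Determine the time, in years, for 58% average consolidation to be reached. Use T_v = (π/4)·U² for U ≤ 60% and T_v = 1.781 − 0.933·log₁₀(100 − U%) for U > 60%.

Drainage path length: H_d = H = 5.2 m (single drainage).
U ≤ 60%: T_v = (π/4)·U² = (π/4)×0.58² = 0.26421.
t = T_v·H_d²/c_v = 0.26421×5.2²/7.3 = 0.9787 years.

t ≈ 0.979 years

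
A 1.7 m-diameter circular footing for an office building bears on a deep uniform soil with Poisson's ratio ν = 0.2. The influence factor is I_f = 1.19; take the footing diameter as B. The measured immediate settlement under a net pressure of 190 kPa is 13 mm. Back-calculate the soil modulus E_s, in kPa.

E_s ≈ 28400 kPa

S_e = q·B·(1−ν²)/E_s · I_f  ⇒  E_s = q·B·(1−ν²)·I_f / S_e.
E_s = 190 × 1.7 × 0.96 × 1.19 / 0.013 = 28380 kPa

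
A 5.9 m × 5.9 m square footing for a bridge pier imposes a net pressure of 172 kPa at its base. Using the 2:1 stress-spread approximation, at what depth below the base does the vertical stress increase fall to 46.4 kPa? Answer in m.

z ≈ 5.46 m

2:1 spreading — at depth z the loaded area has grown by z in each plan dimension:
qB²/(B+z)² = Δσ_z ⇒ z = B(√(q/Δσ_z) − 1) = 5.9×(√(172/46.4) − 1) = 5.459 m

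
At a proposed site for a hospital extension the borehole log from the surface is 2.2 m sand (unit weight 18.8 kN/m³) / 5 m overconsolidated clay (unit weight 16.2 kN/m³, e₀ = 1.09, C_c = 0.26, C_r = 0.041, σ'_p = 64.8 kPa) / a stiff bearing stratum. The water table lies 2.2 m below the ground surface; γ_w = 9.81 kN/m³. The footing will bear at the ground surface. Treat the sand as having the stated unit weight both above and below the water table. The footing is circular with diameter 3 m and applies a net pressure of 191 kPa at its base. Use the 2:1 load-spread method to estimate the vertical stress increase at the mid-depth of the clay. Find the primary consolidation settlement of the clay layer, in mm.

Mid-depth of clay below the ground surface: z = 2.2 + 5/2 = 4.7 m.
Total vertical stress at mid-clay: σ_v = 18.8×2.2 + 16.2×2.5 = 81.86 kPa.
Pore pressure: u = 9.81×(4.7 − 2.2) = 24.525 kPa.
Initial effective stress: σ'_0 = σ_v − u = 81.86 − 24.525 = 57.335 kPa.
Stress increase at mid-clay by the 2:1 spreading method:
Δσ ≈ qD²/(D+z)² = 191×3²/(3+4.7)² = 28.993 kPa
Final effective stress: σ'_f = 57.335 + 28.993 = 86.328 kPa.
σ'_f = 86.328 > σ'_p = 64.8 kPa, so the stress path crosses the preconsolidation pressure — recompression up to σ'_p, then virgin compression beyond:
S_c = H/(1+e₀)·[C_r·log₁₀(σ'_p/σ'_0) + C_c·log₁₀(σ'_f/σ'_p)]
    = 5/2.09 × [0.041×log₁₀(64.8/57.335) + 0.26×log₁₀(86.328/64.8)]
    = 2.3923 × [0.0021794 + 0.03239] = 0.0827 m

S_c ≈ 82.7 mm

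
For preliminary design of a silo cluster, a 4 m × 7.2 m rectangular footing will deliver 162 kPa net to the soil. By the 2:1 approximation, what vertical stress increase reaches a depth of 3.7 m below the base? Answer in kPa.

Δσ_z ≈ 55.6 kPa

By the 2:1 method the load spreads at 1 horizontal : 2 vertical, so at depth z the loaded area has grown by z in each plan dimension:
Δσ = qBL/((B+z)(L+z)) = 162×4×7.2/((4+3.7)(7.2+3.7)) = 55.589 kPa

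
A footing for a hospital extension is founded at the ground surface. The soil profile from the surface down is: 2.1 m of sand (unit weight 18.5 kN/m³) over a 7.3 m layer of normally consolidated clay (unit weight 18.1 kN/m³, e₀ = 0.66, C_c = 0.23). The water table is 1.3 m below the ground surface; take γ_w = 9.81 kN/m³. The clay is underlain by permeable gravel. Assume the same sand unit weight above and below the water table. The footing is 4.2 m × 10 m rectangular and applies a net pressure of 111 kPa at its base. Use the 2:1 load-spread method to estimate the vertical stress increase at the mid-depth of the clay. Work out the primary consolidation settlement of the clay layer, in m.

S_c ≈ 0.174 m

Mid-depth of clay below the ground surface: z = 2.1 + 7.3/2 = 5.75 m.
Total vertical stress at mid-clay: σ_v = 18.5×2.1 + 18.1×3.65 = 104.91 kPa.
Pore pressure: u = 9.81×(5.75 − 1.3) = 43.655 kPa.
Initial effective stress: σ'_0 = σ_v − u = 104.91 − 43.655 = 61.255 kPa.
Stress increase at mid-clay by the 2:1 spreading method:
Δσ = qBL/((B+z)(L+z)) = 111×4.2×10/((4.2+5.75)(10+5.75)) = 29.749 kPa
Final effective stress: σ'_f = σ'_0 + Δσ = 61.255 + 29.749 = 91.004 kPa.
Normally consolidated clay, so the full stress increment lies on the virgin compression line:
S_c = C_c·H/(1+e₀)·log₁₀(σ'_f/σ'_0) = 0.23×7.3/(1+0.66)×log₁₀(91.004/61.255)
    = 1.0114 × 0.17192 = 0.1739 m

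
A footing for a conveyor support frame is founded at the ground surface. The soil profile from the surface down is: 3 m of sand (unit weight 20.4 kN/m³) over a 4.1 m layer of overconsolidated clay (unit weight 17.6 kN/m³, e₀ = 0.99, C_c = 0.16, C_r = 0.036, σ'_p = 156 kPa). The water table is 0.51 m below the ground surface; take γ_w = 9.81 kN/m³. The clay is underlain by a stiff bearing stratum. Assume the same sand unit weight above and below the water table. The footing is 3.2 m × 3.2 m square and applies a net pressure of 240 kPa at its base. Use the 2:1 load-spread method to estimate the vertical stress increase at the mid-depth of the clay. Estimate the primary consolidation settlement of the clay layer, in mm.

Mid-depth of clay below the ground surface: z = 3 + 4.1/2 = 5.05 m.
Total vertical stress at mid-clay: σ_v = 20.4×3 + 17.6×2.05 = 97.28 kPa.
Pore pressure: u = 9.81×(5.05 − 0.51) = 44.537 kPa.
Initial effective stress: σ'_0 = σ_v − u = 97.28 − 44.537 = 52.743 kPa.
Stress increase at mid-clay by the 2:1 spreading method:
Δσ = qBL/((B+z)(L+z)) = 240×3.2×3.2/((3.2+5.05)(3.2+5.05)) = 36.108 kPa
Final effective stress: σ'_f = 52.743 + 36.108 = 88.851 kPa.
σ'_f = 88.851 ≤ σ'_p = 156 kPa, so the clay remains overconsolidated and only the recompression index applies:
S_c = C_r·H/(1+e₀)·log₁₀(σ'_f/σ'_0) = 0.036×4.1/1.99×log₁₀(88.851/52.743)
    = 0.074171 × 0.2265 = 0.0168 m

S_c ≈ 16.8 mm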